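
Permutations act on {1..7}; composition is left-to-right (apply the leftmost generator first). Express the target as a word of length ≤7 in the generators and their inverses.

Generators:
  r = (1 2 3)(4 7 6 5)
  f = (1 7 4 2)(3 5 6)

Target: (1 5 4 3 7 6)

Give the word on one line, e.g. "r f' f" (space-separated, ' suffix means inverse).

  after r': (1 3 2)(4 5 6 7)
  after f': (1 6)(3 4)
  after r': (1 7 4 2)(3 5 6)
  after r': (1 4)(2 3 6)(5 7)
  after r': (1 5 4 3 7 6)

r' f' r' r' r'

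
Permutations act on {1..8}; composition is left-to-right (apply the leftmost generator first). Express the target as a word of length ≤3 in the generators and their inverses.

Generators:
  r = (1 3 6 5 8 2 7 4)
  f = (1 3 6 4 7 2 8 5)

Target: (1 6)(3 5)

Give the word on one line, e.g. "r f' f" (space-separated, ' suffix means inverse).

  after f: (1 3 6 4 7 2 8 5)
  after r: (1 6)(3 5)

f r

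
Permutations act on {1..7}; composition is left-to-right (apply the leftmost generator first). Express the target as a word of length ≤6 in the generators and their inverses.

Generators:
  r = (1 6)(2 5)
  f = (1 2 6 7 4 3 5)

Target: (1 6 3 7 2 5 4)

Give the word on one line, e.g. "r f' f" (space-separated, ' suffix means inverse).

  after f': (1 5 3 4 7 6 2)
  after r: (1 2 6 5 3 4 7)
  after f': (3 7 5 4 6)
  after r': (1 6 3 7 2 5 4)

f' r f' r'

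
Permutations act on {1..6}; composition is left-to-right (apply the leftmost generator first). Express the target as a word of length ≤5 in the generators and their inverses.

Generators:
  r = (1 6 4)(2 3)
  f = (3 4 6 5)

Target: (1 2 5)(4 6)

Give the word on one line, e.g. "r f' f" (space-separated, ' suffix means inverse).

r' f' r'

  after r': (1 4 6)(2 3)
  after f': (1 3 2 5 6)
  after r': (1 2 5)(4 6)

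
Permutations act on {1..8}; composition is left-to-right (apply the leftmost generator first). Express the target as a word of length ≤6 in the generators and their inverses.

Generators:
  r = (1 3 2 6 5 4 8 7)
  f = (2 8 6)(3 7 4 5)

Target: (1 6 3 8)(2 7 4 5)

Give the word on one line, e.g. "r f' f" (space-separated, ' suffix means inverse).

  after f': (2 6 8)(3 5 4 7)
  after r': (1 7)(3 6 4 8)
  after r': (1 8)(2 3)(5 6)
  after f: (1 6 3 8)(2 7 4 5)

f' r' r' f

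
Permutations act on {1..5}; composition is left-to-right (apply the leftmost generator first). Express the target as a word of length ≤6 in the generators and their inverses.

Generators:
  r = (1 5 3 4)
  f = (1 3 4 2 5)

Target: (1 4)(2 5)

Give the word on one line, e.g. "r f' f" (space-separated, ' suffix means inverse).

r' f' f' r'

  after r': (1 4 3 5)
  after f': (1 3 2 4)
  after f': (2 3 4 5)
  after r': (1 4)(2 5)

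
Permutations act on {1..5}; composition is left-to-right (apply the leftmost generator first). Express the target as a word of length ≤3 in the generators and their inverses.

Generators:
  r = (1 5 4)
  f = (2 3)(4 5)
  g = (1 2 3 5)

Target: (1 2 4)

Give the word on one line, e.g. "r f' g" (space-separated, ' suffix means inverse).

g' r' g

  after g': (1 5 3 2)
  after r': (2 4 5 3)
  after g: (1 2 4)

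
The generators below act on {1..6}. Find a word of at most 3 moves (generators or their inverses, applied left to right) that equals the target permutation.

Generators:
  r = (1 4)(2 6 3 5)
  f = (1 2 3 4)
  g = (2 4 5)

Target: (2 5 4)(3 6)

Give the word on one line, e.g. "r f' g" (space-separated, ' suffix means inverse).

g f' r

  after g: (2 4 5)
  after f': (1 4 5)(2 3)
  after r: (2 5 4)(3 6)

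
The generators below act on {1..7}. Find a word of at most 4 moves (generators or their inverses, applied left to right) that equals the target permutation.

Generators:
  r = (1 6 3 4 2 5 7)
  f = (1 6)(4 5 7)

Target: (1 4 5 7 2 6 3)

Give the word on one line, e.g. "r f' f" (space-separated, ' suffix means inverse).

r' f' r f

  after r': (1 7 5 2 4 3 6)
  after f': (1 5 2 7 4 3)
  after r: (1 7 2)(3 6)
  after f: (1 4 5 7 2 6 3)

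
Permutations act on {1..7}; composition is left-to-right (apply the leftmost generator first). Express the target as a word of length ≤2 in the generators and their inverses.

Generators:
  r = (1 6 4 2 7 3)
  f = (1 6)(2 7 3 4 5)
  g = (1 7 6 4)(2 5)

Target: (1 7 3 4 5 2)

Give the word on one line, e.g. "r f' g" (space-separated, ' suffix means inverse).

  after r: (1 6 4 2 7 3)
  after g': (1 7 3 4 5 2)

r g'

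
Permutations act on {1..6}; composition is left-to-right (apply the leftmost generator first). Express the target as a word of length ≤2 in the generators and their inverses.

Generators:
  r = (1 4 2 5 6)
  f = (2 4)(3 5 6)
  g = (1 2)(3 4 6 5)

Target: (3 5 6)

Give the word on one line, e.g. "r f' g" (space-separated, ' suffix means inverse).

  after f': (2 4)(3 6 5)
  after f': (3 5 6)

f' f'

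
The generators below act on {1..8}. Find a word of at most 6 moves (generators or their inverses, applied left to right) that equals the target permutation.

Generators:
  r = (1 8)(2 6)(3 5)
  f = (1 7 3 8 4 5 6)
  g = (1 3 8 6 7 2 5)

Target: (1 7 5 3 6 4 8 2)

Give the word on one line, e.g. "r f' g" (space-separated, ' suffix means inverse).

g' f g r

  after g': (1 5 2 7 6 8 3)
  after f: (1 6 4 5 2 3 7)
  after g: (1 7 3 2 8 6 4)
  after r: (1 7 5 3 6 4 8 2)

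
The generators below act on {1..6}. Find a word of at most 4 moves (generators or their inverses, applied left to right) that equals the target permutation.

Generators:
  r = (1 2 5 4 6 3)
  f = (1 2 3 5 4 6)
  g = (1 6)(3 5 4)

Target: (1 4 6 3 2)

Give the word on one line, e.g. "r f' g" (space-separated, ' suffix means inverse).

  after g: (1 6)(3 5 4)
  after r': (1 4 6 3 2)

g r'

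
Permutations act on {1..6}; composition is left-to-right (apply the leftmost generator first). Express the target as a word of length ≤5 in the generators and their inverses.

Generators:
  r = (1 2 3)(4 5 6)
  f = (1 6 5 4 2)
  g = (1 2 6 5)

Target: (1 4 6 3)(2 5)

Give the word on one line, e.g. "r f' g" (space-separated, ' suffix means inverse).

  after f: (1 6 5 4 2)
  after g: (1 5 4 6)
  after r': (1 4 5 6 3 2)
  after g': (1 4 6 3)(2 5)

f g r' g'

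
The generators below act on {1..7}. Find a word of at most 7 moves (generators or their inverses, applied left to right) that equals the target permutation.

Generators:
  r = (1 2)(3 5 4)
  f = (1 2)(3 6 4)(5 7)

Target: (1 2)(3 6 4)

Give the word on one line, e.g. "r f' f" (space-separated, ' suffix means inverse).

  after f': (1 2)(3 4 6)(5 7)
  after f': (3 6 4)
  after r: (1 2)(3 6)(4 5)
  after r: (3 6 5)
  after r: (1 2)(3 6 4)

f' f' r r r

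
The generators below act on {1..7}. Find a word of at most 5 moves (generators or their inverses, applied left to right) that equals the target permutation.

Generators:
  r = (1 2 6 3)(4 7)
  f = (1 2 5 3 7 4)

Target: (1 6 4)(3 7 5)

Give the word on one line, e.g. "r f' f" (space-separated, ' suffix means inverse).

  after r: (1 2 6 3)(4 7)
  after f: (1 5 3 2 6 7)
  after r': (1 5 6 4 7 3)
  after f': (1 2)(3 4)(5 6 7)
  after r: (1 6 4)(3 7 5)

r f r' f' r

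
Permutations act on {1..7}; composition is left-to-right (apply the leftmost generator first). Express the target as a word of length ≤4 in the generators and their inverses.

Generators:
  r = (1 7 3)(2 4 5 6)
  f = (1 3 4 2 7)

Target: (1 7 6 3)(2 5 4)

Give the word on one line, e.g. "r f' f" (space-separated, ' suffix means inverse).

r f r' r'

  after r: (1 7 3)(2 4 5 6)
  after f: (4 5 6 7)
  after r': (1 3 7 2 6)
  after r': (1 7 6 3)(2 5 4)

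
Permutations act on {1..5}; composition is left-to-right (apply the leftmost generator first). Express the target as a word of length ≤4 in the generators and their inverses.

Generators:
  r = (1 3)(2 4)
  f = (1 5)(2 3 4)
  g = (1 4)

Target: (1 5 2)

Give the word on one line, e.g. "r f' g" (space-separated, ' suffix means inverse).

f g' r

  after f: (1 5)(2 3 4)
  after g': (1 5 4 2 3)
  after r: (1 5 2)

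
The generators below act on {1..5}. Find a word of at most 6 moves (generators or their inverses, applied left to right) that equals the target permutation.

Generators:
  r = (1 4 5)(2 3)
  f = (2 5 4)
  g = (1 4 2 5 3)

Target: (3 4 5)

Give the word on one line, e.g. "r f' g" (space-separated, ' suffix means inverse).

  after g: (1 4 2 5 3)
  after f: (1 2 4 5 3)
  after f: (1 5 3)
  after r': (1 4)(2 3 5)
  after r': (3 4 5)

g f f r' r'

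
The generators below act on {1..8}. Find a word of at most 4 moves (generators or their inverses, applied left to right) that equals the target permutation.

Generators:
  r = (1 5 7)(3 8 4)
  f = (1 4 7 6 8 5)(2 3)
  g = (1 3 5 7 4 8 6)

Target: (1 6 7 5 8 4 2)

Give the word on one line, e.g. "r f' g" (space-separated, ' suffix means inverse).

  after f': (1 5 8 6 7 4)(2 3)
  after g: (1 7 8)(2 5 6 4 3)
  after f: (1 6 7 5 8 4 2)

f' g f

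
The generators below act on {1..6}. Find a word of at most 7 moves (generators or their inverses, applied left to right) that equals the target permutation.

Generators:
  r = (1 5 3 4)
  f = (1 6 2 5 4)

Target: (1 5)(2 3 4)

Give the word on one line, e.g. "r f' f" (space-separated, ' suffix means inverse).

f' f' f' r' f

  after f': (1 4 5 2 6)
  after f': (1 5 6 4 2)
  after f': (1 2 4 6 5)
  after r': (1 2 3 5 4 6)
  after f: (1 5)(2 3 4)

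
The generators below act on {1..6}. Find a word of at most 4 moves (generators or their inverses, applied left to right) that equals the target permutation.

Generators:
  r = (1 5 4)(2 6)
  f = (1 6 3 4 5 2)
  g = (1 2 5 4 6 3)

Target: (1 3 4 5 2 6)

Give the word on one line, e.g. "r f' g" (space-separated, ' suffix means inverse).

  after g: (1 2 5 4 6 3)
  after r: (1 6 3 5)(2 4)
  after g: (1 3 4 5 2 6)

g r g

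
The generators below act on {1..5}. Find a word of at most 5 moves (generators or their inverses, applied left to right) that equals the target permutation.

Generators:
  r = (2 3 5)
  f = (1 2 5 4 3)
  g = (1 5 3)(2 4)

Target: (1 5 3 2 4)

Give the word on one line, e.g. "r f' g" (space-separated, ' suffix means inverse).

f' f' f'

  after f': (1 3 4 5 2)
  after f': (1 4 2 3 5)
  after f': (1 5 3 2 4)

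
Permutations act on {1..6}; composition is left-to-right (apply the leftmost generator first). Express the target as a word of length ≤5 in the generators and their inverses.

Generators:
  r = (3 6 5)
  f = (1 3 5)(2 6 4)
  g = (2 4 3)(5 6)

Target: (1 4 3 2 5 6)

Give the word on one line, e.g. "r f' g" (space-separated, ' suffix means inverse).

f g f' r'

  after f: (1 3 5)(2 6 4)
  after g: (1 2 5)(3 6)
  after f': (1 4 6)(2 3)
  after r': (1 4 3 2 5 6)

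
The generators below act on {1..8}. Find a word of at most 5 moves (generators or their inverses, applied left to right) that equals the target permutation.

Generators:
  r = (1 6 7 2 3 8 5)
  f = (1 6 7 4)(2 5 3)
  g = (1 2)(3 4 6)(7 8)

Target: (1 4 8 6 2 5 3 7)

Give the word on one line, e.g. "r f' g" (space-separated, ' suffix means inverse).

f g f' r f'

  after f: (1 6 7 4)(2 5 3)
  after g: (1 3)(2 5 4)(6 8 7)
  after f': (1 5 7)(3 4)(6 8)
  after r: (2 3 4 8 7 6 5)
  after f': (1 4 8 6 2 5 3 7)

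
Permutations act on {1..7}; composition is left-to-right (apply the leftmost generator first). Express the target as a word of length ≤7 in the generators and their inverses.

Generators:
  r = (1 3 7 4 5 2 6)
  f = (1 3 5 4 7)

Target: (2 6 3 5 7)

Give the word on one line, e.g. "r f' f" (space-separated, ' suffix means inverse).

r f' r' f' r

  after r: (1 3 7 4 5 2 6)
  after f': (2 6 7 5)(3 4)
  after r': (1 6 3 7 4)
  after f': (1 6)(3 4 7 5)
  after r: (2 6 3 5 7)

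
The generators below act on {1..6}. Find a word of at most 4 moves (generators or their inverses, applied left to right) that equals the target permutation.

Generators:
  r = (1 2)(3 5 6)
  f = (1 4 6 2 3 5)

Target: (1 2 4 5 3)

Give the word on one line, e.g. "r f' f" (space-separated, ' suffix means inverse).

  after f: (1 4 6 2 3 5)
  after r': (1 4 5 2 6)
  after f': (2 4 3)(5 6)
  after r: (1 2 4 5 3)

f r' f' r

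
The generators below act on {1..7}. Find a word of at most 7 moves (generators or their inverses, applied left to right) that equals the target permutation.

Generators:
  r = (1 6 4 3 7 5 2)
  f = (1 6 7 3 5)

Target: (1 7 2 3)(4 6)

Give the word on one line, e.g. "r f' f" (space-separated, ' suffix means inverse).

r' f r f f

  after r': (1 2 5 7 3 4 6)
  after f: (1 2)(3 4 7 5)
  after r: (2 6 4 5 7)
  after f: (1 6 4)(2 7)(3 5)
  after f: (1 7 2 3)(4 6)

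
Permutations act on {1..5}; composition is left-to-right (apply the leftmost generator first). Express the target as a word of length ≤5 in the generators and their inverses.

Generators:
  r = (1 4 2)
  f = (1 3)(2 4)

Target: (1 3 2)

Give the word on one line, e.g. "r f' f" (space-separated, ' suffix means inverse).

r f r f'

  after r: (1 4 2)
  after f: (1 2 3)
  after r: (2 3 4)
  after f': (1 3 2)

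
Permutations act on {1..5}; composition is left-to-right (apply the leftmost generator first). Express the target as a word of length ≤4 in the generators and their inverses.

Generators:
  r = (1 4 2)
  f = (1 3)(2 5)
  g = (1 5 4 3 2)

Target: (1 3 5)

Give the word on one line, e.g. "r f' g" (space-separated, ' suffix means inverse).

g' r f r'

  after g': (1 2 3 4 5)
  after r: (2 3)(4 5)
  after f: (1 3 5 4 2)
  after r': (1 3 5)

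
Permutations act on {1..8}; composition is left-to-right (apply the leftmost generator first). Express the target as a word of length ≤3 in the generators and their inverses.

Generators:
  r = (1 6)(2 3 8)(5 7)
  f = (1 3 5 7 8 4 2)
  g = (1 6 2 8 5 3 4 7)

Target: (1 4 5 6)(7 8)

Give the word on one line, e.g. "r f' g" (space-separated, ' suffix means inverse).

f' f' r

  after f': (1 2 4 8 7 5 3)
  after f': (1 4 7 3 2 8 5)
  after r: (1 4 5 6)(7 8)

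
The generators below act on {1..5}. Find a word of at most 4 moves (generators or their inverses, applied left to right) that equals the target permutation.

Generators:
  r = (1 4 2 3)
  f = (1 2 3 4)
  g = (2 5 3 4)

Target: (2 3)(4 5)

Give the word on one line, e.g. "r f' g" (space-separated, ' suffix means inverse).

  after g': (2 4 3 5)
  after g': (2 3)(4 5)

g' g'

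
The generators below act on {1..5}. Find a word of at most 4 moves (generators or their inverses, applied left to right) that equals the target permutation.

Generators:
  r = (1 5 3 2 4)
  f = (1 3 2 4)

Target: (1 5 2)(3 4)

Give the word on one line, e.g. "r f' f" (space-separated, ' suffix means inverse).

  after r: (1 5 3 2 4)
  after f: (1 5 2)(3 4)

r f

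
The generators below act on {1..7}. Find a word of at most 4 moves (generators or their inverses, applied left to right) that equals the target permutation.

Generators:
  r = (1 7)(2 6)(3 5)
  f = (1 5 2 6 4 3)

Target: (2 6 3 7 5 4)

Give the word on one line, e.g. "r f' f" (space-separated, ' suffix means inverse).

  after r: (1 7)(2 6)(3 5)
  after f': (1 7 3)(4 6 5)
  after r': (2 6 3 7 5 4)

r f' r'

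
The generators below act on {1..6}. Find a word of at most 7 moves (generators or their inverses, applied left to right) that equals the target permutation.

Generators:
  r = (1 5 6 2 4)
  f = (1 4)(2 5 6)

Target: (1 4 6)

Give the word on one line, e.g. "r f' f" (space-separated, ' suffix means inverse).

r f' r r f

  after r: (1 5 6 2 4)
  after f': (1 2)
  after r: (1 4)(2 5 6)
  after r: (2 6 4 5)
  after f: (1 4 6)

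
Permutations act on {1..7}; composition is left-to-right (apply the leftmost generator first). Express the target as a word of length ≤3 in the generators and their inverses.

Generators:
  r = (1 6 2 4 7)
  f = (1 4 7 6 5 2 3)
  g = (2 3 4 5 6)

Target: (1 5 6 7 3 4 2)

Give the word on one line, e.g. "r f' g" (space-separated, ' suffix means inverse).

  after r': (1 7 4 2 6)
  after r': (1 4 6 7 2)
  after g: (1 5 6 7 3 4 2)

r' r' g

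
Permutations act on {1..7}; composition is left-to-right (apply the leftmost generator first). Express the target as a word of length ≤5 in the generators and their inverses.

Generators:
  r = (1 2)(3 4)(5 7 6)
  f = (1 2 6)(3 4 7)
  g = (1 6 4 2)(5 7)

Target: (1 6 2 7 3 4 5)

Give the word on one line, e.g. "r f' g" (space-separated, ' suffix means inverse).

g' r' r' f' f'

  after g': (1 2 4 6)(5 7)
  after r': (2 3 4 7 6)
  after r': (1 2 4 5 6)
  after f': (2 3 7 4 5)
  after f': (1 6 2 7 3 4 5)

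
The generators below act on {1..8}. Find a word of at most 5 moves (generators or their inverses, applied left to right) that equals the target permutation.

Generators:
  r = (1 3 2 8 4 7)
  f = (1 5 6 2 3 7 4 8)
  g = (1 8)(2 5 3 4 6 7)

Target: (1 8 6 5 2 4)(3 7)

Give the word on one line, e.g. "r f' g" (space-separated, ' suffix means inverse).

  after r': (1 7 4 8 2 3)
  after f': (1 3 8 6 5)
  after r: (1 2 8 6 5 3 4 7)
  after r: (1 8 6 5 2 4)(3 7)

r' f' r r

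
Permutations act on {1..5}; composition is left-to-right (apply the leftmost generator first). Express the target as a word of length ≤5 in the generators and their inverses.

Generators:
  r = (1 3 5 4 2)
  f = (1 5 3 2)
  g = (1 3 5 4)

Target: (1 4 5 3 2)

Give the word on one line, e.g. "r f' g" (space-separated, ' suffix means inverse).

g' r' g

  after g': (1 4 5 3)
  after r': (1 5)(2 4 3)
  after g: (1 4 5 3 2)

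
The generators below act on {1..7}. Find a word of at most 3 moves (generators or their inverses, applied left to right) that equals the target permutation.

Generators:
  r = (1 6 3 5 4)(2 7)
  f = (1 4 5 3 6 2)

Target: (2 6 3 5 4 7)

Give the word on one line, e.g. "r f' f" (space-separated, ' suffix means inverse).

  after f': (1 2 6 3 5 4)
  after f': (1 6 5)(2 3 4)
  after r': (2 6 3 5 4 7)

f' f' r'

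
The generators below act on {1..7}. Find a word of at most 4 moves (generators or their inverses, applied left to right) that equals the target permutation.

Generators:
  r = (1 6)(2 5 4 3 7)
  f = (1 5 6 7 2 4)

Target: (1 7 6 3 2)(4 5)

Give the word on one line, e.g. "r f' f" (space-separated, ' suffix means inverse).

  after f: (1 5 6 7 2 4)
  after r': (1 2 5)(3 4 6)
  after f': (1 7 6 3 2)(4 5)

f r' f'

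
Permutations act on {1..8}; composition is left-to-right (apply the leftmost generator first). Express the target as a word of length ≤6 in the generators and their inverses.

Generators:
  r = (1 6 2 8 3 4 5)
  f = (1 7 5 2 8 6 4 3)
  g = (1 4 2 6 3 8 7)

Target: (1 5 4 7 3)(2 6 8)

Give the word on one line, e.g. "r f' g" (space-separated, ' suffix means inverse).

g r' f g' f

  after g: (1 4 2 6 3 8 7)
  after r': (1 3 2)(4 6 8 7 5)
  after f: (2 7)(3 8 5)
  after g': (1 7 4)(2 8 5 6)
  after f: (1 5 4 7 3)(2 6 8)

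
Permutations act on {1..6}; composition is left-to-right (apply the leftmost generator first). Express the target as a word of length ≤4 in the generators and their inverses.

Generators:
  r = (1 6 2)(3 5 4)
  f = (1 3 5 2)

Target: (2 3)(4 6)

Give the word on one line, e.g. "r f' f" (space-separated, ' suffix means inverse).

f' r' f r'

  after f': (1 2 5 3)
  after r': (1 6)(2 3)(4 5)
  after f: (1 6 3)(2 5 4)
  after r': (2 3)(4 6)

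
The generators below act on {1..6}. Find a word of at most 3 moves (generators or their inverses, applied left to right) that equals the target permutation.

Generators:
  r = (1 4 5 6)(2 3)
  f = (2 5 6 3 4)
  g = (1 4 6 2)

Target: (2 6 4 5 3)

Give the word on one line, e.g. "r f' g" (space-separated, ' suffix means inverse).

  after f: (2 5 6 3 4)
  after f: (2 6 4 5 3)

f f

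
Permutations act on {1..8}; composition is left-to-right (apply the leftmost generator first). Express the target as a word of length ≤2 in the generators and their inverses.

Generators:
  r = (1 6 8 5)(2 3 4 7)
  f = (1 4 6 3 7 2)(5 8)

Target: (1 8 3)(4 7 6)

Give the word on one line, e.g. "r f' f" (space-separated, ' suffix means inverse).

  after r': (1 5 8 6)(2 7 4 3)
  after f: (1 8 3)(4 7 6)

r' f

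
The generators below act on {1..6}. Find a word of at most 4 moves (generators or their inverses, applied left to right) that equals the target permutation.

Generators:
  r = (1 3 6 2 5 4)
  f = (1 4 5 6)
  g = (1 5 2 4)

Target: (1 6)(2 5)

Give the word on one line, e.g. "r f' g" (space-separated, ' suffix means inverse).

f g f' g

  after f: (1 4 5 6)
  after g: (2 4)(5 6)
  after f': (1 6 4 2)
  after g: (1 6)(2 5)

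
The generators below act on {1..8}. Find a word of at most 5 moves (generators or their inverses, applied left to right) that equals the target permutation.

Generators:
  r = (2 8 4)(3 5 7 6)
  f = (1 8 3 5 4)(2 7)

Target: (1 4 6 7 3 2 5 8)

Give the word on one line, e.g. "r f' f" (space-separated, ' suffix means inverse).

r f r

  after r: (2 8 4)(3 5 7 6)
  after f: (1 8)(2 3 4 7 6 5)
  after r: (1 4 6 7 3 2 5 8)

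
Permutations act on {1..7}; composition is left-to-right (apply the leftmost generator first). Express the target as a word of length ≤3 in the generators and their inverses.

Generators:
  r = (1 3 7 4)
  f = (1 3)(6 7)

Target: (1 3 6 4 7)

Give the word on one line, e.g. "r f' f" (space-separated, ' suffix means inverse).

r f r

  after r: (1 3 7 4)
  after f: (3 6 7 4)
  after r: (1 3 6 4 7)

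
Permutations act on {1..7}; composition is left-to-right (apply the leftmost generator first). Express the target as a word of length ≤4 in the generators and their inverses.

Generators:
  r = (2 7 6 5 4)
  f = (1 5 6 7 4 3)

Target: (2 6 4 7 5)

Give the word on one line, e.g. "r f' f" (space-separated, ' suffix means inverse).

r r

  after r: (2 7 6 5 4)
  after r: (2 6 4 7 5)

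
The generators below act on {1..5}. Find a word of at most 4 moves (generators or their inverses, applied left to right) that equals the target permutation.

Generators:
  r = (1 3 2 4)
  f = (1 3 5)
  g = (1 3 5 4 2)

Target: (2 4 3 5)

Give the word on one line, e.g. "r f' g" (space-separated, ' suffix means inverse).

f' r f

  after f': (1 5 3)
  after r: (1 5 2 4)
  after f: (2 4 3 5)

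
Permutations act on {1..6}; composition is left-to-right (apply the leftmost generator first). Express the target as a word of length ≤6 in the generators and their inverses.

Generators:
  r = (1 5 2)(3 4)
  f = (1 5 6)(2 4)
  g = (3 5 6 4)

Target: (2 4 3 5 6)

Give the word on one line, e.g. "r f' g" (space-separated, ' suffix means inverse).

g f f f

  after g: (3 5 6 4)
  after f: (1 5)(2 4 3 6)
  after f: (1 6 4 3)
  after f: (2 4 3 5 6)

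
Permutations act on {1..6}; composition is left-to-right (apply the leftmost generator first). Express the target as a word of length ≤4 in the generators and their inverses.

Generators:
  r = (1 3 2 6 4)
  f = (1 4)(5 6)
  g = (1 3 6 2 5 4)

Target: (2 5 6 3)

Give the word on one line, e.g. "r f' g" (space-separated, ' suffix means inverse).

  after g: (1 3 6 2 5 4)
  after r': (2 5 6 3)
  after f: (1 4)(2 6 3)
  after f: (2 5 6 3)

g r' f f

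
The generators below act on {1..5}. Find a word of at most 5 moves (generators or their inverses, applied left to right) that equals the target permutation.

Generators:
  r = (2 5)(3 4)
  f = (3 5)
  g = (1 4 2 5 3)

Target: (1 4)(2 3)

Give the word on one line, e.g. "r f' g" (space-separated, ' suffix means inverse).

g' f' f' r

  after g': (1 3 5 2 4)
  after f': (1 5 2 4)
  after f': (1 3 5 2 4)
  after r: (1 4)(2 3)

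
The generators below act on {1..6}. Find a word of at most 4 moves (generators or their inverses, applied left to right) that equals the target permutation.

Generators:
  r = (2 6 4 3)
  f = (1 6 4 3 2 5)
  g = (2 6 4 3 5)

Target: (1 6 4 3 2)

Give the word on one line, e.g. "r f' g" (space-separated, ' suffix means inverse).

g' r f

  after g': (2 5 3 4 6)
  after r: (2 5)
  after f: (1 6 4 3 2)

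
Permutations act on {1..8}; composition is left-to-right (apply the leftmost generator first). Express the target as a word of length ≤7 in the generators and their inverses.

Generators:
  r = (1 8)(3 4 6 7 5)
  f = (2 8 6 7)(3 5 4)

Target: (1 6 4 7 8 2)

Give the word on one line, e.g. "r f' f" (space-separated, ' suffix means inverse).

  after f': (2 7 6 8)(3 4 5)
  after f': (2 6)(3 5 4)(7 8)
  after f': (2 8 6 7)
  after r: (1 8 7 2)(3 4 6 5)
  after f: (1 6 4 7 8 2)

f' f' f' r f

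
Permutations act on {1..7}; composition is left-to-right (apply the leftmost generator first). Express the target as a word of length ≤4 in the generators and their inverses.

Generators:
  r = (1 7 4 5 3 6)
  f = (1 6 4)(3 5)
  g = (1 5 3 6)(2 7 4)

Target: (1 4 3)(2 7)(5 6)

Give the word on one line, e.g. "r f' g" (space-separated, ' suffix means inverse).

r g

  after r: (1 7 4 5 3 6)
  after g: (1 4 3)(2 7)(5 6)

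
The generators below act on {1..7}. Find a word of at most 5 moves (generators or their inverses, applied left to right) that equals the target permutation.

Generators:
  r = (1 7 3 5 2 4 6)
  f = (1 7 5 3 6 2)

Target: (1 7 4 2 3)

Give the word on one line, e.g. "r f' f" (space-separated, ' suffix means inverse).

  after r': (1 6 4 2 5 3 7)
  after r': (1 4 5 7 6 2 3)
  after r': (1 2 7 4 3 6 5)
  after f: (2 5 7 4 6 3)
  after f: (1 7 4 2 3)

r' r' r' f f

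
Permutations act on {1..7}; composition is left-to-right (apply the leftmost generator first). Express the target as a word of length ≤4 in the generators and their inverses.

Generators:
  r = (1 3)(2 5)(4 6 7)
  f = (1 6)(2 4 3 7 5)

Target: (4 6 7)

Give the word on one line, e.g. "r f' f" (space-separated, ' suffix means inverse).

r' r'

  after r': (1 3)(2 5)(4 7 6)
  after r': (4 6 7)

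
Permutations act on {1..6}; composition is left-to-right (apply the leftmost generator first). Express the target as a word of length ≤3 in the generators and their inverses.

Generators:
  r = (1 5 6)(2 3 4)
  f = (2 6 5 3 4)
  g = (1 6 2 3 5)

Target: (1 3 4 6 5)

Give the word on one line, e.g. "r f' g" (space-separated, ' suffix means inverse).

  after r: (1 5 6)(2 3 4)
  after g': (1 3 4 6 5)

r g'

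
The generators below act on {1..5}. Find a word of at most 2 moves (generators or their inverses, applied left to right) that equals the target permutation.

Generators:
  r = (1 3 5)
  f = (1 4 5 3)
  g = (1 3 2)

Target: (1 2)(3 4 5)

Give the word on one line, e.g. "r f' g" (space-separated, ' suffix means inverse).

g' f

  after g': (1 2 3)
  after f: (1 2)(3 4 5)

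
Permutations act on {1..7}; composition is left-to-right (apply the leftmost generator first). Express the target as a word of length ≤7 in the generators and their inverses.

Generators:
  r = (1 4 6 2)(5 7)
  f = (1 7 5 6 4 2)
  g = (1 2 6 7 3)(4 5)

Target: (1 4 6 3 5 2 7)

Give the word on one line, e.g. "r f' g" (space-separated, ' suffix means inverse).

f' f' g f r'

  after f': (1 2 4 6 5 7)
  after f': (1 4 5)(2 6 7)
  after g: (1 5 2 7 6 3)
  after f: (1 6 3 7 4 2 5)
  after r': (1 4 6 3 5 2 7)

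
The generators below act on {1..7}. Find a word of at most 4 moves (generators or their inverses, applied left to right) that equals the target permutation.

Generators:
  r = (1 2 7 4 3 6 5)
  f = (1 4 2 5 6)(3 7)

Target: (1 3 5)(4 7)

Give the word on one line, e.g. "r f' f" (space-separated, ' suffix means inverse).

f r f f

  after f: (1 4 2 5 6)(3 7)
  after r: (1 3 4 7 6 2)
  after f: (1 7)(2 4 3)(5 6)
  after f: (1 3 5)(4 7)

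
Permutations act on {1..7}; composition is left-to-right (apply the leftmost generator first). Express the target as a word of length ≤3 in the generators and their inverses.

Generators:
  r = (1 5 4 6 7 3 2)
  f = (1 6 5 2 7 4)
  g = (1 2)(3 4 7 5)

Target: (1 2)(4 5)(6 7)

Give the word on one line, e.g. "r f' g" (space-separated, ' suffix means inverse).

f f f

  after f: (1 6 5 2 7 4)
  after f: (1 5 7)(2 4 6)
  after f: (1 2)(4 5)(6 7)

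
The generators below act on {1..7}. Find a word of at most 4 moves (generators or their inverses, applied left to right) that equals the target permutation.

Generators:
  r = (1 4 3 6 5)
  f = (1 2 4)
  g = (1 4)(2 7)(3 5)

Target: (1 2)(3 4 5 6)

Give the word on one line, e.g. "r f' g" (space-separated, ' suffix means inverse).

  after f: (1 2 4)
  after r': (1 2)(3 4 5 6)

f r'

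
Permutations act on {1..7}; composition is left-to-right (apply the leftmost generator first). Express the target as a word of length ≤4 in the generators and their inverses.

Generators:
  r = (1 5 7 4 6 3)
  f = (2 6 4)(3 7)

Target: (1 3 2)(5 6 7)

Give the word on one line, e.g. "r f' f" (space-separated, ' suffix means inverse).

  after f: (2 6 4)(3 7)
  after r: (1 5 7)(2 3 4)
  after r: (1 7 5 4 2)(3 6)
  after f': (1 3 2)(5 6 7)

f r r f'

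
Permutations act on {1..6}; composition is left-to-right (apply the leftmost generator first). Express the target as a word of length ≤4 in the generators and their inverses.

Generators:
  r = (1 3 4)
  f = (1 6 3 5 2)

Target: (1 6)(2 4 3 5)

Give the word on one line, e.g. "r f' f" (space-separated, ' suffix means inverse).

f r'

  after f: (1 6 3 5 2)
  after r': (1 6)(2 4 3 5)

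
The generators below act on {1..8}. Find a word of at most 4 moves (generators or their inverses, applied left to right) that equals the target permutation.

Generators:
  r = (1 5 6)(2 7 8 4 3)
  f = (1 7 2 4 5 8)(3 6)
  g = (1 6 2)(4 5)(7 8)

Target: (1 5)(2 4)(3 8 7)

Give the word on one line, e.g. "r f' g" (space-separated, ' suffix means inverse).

  after f: (1 7 2 4 5 8)(3 6)
  after g': (1 8 2 5 7 6 3)
  after f': (1 5)(2 4)(3 8 7)

f g' f'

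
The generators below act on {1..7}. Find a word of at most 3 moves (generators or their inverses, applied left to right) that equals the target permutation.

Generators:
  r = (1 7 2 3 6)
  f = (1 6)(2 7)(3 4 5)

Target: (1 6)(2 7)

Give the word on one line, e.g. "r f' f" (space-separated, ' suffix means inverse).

  after f': (1 6)(2 7)(3 5 4)
  after f': (3 4 5)
  after f': (1 6)(2 7)

f' f' f'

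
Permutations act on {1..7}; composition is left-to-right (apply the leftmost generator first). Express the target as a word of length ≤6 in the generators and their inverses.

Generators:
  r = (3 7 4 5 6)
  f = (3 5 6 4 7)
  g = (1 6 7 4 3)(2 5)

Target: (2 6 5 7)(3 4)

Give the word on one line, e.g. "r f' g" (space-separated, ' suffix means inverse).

  after g: (1 6 7 4 3)(2 5)
  after r: (1 3)(2 6 4 7 5)
  after g: (2 7)(3 6)
  after r': (2 3 5 4 7)
  after r': (2 6 5 7)(3 4)

g r g r' r'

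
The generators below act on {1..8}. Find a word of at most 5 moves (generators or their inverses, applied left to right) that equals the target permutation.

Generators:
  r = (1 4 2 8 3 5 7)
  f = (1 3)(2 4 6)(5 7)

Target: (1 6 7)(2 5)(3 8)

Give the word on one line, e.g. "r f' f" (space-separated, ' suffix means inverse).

r r f' r' r'

  after r: (1 4 2 8 3 5 7)
  after r: (1 2 3 7 4 8 5)
  after f': (1 6 4 8 7 2)(3 5)
  after r': (1 6)(2 7 4)(5 8)
  after r': (1 6 7)(2 5)(3 8)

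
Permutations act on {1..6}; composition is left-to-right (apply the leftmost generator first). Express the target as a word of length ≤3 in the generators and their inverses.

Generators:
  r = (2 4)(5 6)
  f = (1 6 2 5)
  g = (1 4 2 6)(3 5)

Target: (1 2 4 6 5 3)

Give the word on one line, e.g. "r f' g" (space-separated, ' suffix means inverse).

g f r'

  after g: (1 4 2 6)(3 5)
  after f: (1 4 5 3)
  after r': (1 2 4 6 5 3)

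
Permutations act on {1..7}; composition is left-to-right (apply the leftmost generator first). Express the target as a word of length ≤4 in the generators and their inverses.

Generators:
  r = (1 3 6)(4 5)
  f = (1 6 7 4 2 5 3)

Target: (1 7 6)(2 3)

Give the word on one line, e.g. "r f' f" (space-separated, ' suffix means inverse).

f' r f

  after f': (1 3 5 2 4 7 6)
  after r: (1 6 3 4 7)(2 5)
  after f: (1 7 6)(2 3)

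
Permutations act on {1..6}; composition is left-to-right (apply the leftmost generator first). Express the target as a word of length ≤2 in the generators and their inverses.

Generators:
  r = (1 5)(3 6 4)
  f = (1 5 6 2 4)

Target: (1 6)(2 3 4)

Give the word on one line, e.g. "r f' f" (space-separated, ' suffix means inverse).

  after f': (1 4 2 6 5)
  after r': (1 6)(2 3 4)

f' r'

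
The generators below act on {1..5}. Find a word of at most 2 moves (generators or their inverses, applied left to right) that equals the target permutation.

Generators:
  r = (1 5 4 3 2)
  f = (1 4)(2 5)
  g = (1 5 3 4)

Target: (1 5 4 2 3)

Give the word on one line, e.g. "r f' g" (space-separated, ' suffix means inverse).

r' f

  after r': (1 2 3 4 5)
  after f: (1 5 4 2 3)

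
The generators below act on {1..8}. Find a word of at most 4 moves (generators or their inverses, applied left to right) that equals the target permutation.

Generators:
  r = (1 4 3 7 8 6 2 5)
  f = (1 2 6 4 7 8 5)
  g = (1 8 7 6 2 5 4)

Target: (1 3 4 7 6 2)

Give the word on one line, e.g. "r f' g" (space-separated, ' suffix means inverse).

  after g: (1 8 7 6 2 5 4)
  after g: (1 7 2 4 8 6 5)
  after r': (1 3 4 7 6 2)

g g r'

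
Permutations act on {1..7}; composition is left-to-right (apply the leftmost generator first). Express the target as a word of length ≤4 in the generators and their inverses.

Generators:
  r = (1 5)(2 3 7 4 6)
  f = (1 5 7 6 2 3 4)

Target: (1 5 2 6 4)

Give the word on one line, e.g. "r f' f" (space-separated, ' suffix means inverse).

  after f: (1 5 7 6 2 3 4)
  after r': (3 7 4 5)
  after r': (1 5 2 6 4)

f r' r'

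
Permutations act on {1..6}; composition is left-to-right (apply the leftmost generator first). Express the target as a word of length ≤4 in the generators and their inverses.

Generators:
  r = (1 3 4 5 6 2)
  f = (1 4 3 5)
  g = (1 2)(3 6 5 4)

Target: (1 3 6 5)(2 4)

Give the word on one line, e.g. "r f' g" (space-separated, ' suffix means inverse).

g' r r

  after g': (1 2)(3 4 5 6)
  after r: (2 3 5)(4 6)
  after r: (1 3 6 5)(2 4)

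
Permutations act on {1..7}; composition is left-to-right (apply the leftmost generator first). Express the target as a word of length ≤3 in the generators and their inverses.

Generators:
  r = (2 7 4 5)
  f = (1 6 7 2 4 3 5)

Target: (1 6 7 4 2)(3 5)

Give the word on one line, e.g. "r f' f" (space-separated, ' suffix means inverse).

  after r': (2 5 4 7)
  after f: (1 6 7 4 2)(3 5)

r' f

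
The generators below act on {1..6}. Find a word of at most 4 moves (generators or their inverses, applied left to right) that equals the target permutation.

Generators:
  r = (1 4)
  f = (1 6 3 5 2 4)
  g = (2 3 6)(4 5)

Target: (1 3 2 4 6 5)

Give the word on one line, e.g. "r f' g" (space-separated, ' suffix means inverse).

  after f: (1 6 3 5 2 4)
  after f: (1 3 2)(4 6 5)
  after r: (1 3 2 4 6 5)

f f r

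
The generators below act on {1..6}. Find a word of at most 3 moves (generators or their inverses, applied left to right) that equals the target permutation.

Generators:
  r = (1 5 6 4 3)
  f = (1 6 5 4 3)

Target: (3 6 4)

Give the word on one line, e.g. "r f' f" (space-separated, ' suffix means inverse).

  after r: (1 5 6 4 3)
  after r: (1 6 3 5 4)
  after f': (3 6 4)

r r f'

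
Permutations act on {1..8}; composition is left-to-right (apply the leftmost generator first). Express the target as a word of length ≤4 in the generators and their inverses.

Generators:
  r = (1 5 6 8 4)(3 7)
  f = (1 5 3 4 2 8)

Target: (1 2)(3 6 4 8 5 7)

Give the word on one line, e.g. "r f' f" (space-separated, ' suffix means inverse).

r' r' f' r

  after r': (1 4 8 6 5)(3 7)
  after r': (1 8 5 4 6)
  after f': (1 2 4 6 8)(3 5)
  after r: (1 2)(3 6 4 8 5 7)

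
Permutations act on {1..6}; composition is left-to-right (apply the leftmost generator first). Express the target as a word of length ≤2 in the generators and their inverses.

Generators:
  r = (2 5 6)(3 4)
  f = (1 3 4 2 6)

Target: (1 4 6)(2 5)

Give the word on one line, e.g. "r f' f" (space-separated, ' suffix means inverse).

  after f: (1 3 4 2 6)
  after r': (1 4 6)(2 5)

f r'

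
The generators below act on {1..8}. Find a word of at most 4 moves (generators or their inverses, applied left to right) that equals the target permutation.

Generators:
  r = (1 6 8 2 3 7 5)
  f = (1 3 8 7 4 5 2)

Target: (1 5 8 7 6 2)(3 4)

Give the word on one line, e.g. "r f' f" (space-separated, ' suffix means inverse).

  after r: (1 6 8 2 3 7 5)
  after f: (1 6 7 2 8)(3 4 5)
  after r': (2 6 3 4 7 8 5)
  after r': (1 5 8 7 6 2)(3 4)

r f r' r'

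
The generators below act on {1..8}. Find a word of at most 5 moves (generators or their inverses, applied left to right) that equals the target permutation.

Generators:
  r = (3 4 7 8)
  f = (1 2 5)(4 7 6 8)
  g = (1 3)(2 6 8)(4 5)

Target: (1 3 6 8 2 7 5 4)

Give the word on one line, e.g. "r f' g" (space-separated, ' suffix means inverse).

  after g: (1 3)(2 6 8)(4 5)
  after g: (2 8 6)
  after r': (2 7 4 3 8 6)
  after g': (1 3 6 8 2 7 5 4)

g g r' g'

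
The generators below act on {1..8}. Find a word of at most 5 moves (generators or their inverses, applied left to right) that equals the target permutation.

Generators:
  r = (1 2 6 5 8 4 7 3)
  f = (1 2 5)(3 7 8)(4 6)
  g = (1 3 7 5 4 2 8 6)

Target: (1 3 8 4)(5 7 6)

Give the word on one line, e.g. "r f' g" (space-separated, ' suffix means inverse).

  after f: (1 2 5)(3 7 8)(4 6)
  after r': (2 6 8 7 5 3 4)
  after r': (1 3 8 4)(5 7 6)

f r' r'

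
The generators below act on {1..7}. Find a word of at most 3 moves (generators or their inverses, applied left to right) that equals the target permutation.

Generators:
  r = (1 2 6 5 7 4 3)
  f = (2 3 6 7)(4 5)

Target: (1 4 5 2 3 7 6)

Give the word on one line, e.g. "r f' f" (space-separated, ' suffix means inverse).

r' r'

  after r': (1 3 4 7 5 6 2)
  after r': (1 4 5 2 3 7 6)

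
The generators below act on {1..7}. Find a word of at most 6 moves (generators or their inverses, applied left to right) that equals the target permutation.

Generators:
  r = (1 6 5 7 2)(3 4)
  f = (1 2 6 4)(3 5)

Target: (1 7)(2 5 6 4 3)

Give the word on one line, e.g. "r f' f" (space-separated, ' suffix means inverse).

  after r: (1 6 5 7 2)(3 4)
  after r: (1 5 2 6 7)
  after r: (1 7 6 2 5)(3 4)
  after f': (1 7 2 3 6)(4 5)
  after f': (1 7)(2 5 6 4 3)

r r r f' f'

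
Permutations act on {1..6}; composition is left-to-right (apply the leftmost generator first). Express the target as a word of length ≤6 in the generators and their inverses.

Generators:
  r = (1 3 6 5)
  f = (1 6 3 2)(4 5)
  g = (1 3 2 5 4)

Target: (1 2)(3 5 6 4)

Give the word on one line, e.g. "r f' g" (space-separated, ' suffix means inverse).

r f r' f' g

  after r: (1 3 6 5)
  after f: (1 2)(4 5 6)
  after r': (1 2 5 3)(4 6)
  after f': (1 3 2 4)(5 6)
  after g: (1 2)(3 5 6 4)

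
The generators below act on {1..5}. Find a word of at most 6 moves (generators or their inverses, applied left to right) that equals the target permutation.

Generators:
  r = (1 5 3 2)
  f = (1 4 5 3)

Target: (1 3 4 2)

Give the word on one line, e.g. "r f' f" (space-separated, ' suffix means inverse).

  after r: (1 5 3 2)
  after r: (1 3)(2 5)
  after f': (1 5 2 4)
  after r': (2 4)(3 5)
  after f': (1 3 4 2)

r r f' r' f'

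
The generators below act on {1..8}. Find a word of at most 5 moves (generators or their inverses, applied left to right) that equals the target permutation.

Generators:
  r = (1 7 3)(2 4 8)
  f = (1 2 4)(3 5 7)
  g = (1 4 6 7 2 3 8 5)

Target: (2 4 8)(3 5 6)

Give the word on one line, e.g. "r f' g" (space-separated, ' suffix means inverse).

  after g': (1 5 8 3 2 7 6 4)
  after r': (1 5 4 3 8 7 6 2)
  after g: (2 4 8)(3 5 6)

g' r' g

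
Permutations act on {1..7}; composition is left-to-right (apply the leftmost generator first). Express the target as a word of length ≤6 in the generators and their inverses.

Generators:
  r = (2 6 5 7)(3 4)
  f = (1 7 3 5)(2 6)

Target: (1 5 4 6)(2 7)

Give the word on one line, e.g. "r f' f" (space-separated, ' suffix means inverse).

r f r r r

  after r: (2 6 5 7)(3 4)
  after f: (1 7 6)(3 4 5)
  after r: (1 2 6)(4 7 5)
  after r: (1 6)(2 5 3 4)
  after r: (1 5 4 6)(2 7)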